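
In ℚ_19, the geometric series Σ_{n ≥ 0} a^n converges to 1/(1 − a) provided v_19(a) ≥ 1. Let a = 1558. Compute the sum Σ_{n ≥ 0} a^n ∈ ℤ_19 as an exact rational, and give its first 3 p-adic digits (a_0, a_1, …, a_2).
Σ a^n = 1/(1 − a) = -1/1557;  first 3 digits = (1, 6, 2)

v_19(a) = 1 ≥ 1, so the series converges in ℤ_19 to 1/(1 − a) = 1/(1 − 1558) = -1/1557. Expand this rational in ℤ_19: compute digits iteratively via d_i = x_i mod 19, x_{i+1} = (x_i − d_i)/19. The first 3 digits are (1, 6, 2).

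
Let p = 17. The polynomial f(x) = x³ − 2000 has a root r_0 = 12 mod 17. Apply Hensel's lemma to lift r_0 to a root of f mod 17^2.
r_1 = 216 (mod 289)

Hensel: r_{i+1} = r_i − f(r_i)/f′(r_i) mod 17^{i+2}, where f′(x) = 3x². Iterate:
  r_0 = 12 (mod 17)
  r_1 = 216 (mod 289)
Final: r = 216 with f(r) ≡ 0 mod 17^2.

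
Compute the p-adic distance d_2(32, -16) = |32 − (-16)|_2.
d_2(32, -16) = 1/16

Step 1 — x − y = 32 − (-16) = 48. Step 2 — v_2(48) = 4 (factor: 48 = (2^4 · 3); the sign does not affect v_p). Step 3 — |x − y|_2 = 2^{-4} = 1/16.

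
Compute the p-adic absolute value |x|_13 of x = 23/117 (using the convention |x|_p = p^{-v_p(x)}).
|23/117|_13 = 13

Step 1 — compute v_13(x) by factoring powers of 13 out of the numerator and denominator: v_13(23/117) = -1. Step 2 — apply |x|_p = p^{-v_p(x)} = 13^{1} = 13.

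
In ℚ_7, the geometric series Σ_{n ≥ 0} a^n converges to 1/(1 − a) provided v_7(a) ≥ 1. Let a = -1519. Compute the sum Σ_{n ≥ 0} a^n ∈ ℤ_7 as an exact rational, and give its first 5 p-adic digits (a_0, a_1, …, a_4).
Σ a^n = 1/(1 − a) = 1/1520;  first 5 digits = (1, 0, 4, 2, 1)

v_7(a) = 2 ≥ 1, so the series converges in ℤ_7 to 1/(1 − a) = 1/(1 − (-1519)) = 1/1520. Expand this rational in ℤ_7: compute digits iteratively via d_i = x_i mod 7, x_{i+1} = (x_i − d_i)/7. The first 5 digits are (1, 0, 4, 2, 1).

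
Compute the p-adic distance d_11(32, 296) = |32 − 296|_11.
d_11(32, 296) = 1/11

Step 1 — x − y = 32 − 296 = -264. Step 2 — v_11(-264) = 1 (factor: -264 = −(11^1 · 24); the sign does not affect v_p). Step 3 — |x − y|_11 = 11^{-1} = 1/11.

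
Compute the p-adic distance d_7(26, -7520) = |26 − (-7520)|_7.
d_7(26, -7520) = 1/343

Step 1 — x − y = 26 − (-7520) = 7546. Step 2 — v_7(7546) = 3 (factor: 7546 = (7^3 · 22); the sign does not affect v_p). Step 3 — |x − y|_7 = 7^{-3} = 1/343.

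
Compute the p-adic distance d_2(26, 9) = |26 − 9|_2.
d_2(26, 9) = 1

Step 1 — x − y = 26 − 9 = 17. Step 2 — v_2(17) = 0 (factor: 17 = (2^0 · 17); the sign does not affect v_p). Step 3 — |x − y|_2 = 2^{0} = 1.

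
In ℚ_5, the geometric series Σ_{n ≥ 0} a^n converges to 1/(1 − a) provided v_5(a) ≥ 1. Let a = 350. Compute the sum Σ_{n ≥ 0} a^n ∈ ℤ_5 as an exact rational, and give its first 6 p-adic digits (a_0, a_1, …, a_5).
Σ a^n = 1/(1 − a) = -1/349;  first 6 digits = (1, 0, 4, 2, 1, 4)

v_5(a) = 2 ≥ 1, so the series converges in ℤ_5 to 1/(1 − a) = 1/(1 − 350) = -1/349. Expand this rational in ℤ_5: compute digits iteratively via d_i = x_i mod 5, x_{i+1} = (x_i − d_i)/5. The first 6 digits are (1, 0, 4, 2, 1, 4).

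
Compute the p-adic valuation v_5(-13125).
v_5(-13125) = 4

v_5(n) is the largest exponent k such that 5^k divides n. Factor out: -13125 = -5^4 · 21. (Sign doesn't affect v_p.) So v_5(-13125) = 4.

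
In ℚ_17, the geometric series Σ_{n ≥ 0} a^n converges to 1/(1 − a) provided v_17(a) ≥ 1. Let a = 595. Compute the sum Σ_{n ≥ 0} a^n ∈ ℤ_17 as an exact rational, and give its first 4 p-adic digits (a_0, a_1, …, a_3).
Σ a^n = 1/(1 − a) = -1/594;  first 4 digits = (1, 1, 3, 5)

v_17(a) = 1 ≥ 1, so the series converges in ℤ_17 to 1/(1 − a) = 1/(1 − 595) = -1/594. Expand this rational in ℤ_17: compute digits iteratively via d_i = x_i mod 17, x_{i+1} = (x_i − d_i)/17. The first 4 digits are (1, 1, 3, 5).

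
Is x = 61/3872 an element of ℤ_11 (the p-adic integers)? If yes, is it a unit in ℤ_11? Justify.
x ∉ ℤ_11 (v_11(x) = -2 < 0)

ℤ_11 = {x ∈ ℚ_11 : v_11(x) ≥ 0} and ℤ_11^× = {x ∈ ℤ_11 : v_11(x) = 0}. Here v_11(61/3872) = v_11(num) − v_11(den) = -2; compare against these criteria.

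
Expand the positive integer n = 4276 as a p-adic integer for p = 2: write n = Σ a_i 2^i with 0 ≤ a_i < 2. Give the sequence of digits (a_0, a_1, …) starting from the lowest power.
(a_0, a_1, …) = (0, 0, 1, 0, 1, 1, 0, 1, 0, 0, 0, 0, 1)

Repeated division by 2 gives the digits low-to-high: 4276 = 1·2^2 + 1·2^4 + 1·2^5 + 1·2^7 + 1·2^12. Digit sequence: (0, 0, 1, 0, 1, 1, 0, 1, 0, 0, 0, 0, 1).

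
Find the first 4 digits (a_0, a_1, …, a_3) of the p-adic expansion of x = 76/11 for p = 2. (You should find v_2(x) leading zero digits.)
(a_0, …, a_3) = (0, 0, 1, 0)

v_2(76/11) = 2, so a_0 = ... = a_1 = 0. Factor out: x = 2^2 · u with u = 19/11 a unit in ℤ_2. Expand u iteratively via a_{v+i} = u_i mod 2, u_{i+1} = (u_i − a_{v+i})/2:
  u_0 = 19/11;  a_2 = 1;  u_1 = (u_0 − 1)/2 = 4/11
  u_1 = 4/11;  a_3 = 0;  u_2 = (u_1 − 0)/2 = 2/11
Digits: (0, 0, 1, 0).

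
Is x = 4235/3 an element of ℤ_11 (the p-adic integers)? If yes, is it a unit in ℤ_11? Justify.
x ∈ ℤ_11 but not a unit; v_11(x) = 2 > 0

ℤ_11 = {x ∈ ℚ_11 : v_11(x) ≥ 0} and ℤ_11^× = {x ∈ ℤ_11 : v_11(x) = 0}. Here v_11(4235/3) = v_11(num) − v_11(den) = 2; compare against these criteria.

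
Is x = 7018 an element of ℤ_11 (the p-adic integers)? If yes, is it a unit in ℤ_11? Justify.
x ∈ ℤ_11 but not a unit; v_11(x) = 2 > 0

ℤ_11 = {x ∈ ℚ_11 : v_11(x) ≥ 0} and ℤ_11^× = {x ∈ ℤ_11 : v_11(x) = 0}. Here v_11(7018) = v_11(num) − v_11(den) = 2; compare against these criteria.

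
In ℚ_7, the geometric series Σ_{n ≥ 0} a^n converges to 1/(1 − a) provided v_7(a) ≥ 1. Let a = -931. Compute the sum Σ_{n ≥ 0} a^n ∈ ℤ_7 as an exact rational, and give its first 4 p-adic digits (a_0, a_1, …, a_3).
Σ a^n = 1/(1 − a) = 1/932;  first 4 digits = (1, 0, 2, 4)

v_7(a) = 2 ≥ 1, so the series converges in ℤ_7 to 1/(1 − a) = 1/(1 − (-931)) = 1/932. Expand this rational in ℤ_7: compute digits iteratively via d_i = x_i mod 7, x_{i+1} = (x_i − d_i)/7. The first 4 digits are (1, 0, 2, 4).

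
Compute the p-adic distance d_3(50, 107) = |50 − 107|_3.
d_3(50, 107) = 1/3

Step 1 — x − y = 50 − 107 = -57. Step 2 — v_3(-57) = 1 (factor: -57 = −(3^1 · 19); the sign does not affect v_p). Step 3 — |x − y|_3 = 3^{-1} = 1/3.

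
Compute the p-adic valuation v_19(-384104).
v_19(-384104) = 3

v_19(n) is the largest exponent k such that 19^k divides n. Factor out: -384104 = -19^3 · 56. (Sign doesn't affect v_p.) So v_19(-384104) = 3.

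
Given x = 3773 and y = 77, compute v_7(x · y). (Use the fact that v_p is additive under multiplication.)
v_7(290521) = 4

v_p(x) = 3 (factor: 3773 = 7^3 · 11); v_p(y) = 1 (factor: 77 = 7^1 · 11). Additivity: v_p(xy) = v_p(x) + v_p(y) = 3 + 1 = 4. (Direct check: xy = 290521 = 7^4 · (121).)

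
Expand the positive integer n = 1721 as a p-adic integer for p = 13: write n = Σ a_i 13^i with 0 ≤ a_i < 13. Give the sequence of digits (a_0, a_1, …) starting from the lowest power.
(a_0, a_1, …) = (5, 2, 10)

Repeated division by 13 gives the digits low-to-high: 1721 = 5 + 2·13^1 + 10·13^2. Digit sequence: (5, 2, 10).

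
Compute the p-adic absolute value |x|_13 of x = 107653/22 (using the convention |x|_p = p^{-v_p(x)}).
|107653/22|_13 = 1/2197

Step 1 — compute v_13(x) by factoring powers of 13 out of the numerator and denominator: v_13(107653/22) = 3. Step 2 — apply |x|_p = p^{-v_p(x)} = 13^{-3} = 1/2197.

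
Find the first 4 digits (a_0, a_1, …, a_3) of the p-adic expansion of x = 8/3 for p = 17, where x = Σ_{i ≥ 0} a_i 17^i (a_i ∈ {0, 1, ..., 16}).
(a_0, …, a_3) = (14, 5, 11, 5)

v_17(8/3) = 0 (numerator and denominator both coprime to 17), so x ∈ ℤ_17^×. Compute digits iteratively via a_i = x_i mod 17, x_{i+1} = (x_i − a_i)/17, with x_0 = x:
  x_0 = 8/3;  a_0 = 14;  x_1 = (x_0 − 14)/17 = -2/3
  x_1 = -2/3;  a_1 = 5;  x_2 = (x_1 − 5)/17 = -1/3
  x_2 = -1/3;  a_2 = 11;  x_3 = (x_2 − 11)/17 = -2/3
  x_3 = -2/3;  a_3 = 5;  x_4 = (x_3 − 5)/17 = -1/3
Digits: (14, 5, 11, 5).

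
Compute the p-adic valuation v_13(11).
v_13(11) = 0

v_13(n) is the largest exponent k such that 13^k divides n. Factor out: 11 = 13^0 · 11. (Sign doesn't affect v_p.) So v_13(11) = 0.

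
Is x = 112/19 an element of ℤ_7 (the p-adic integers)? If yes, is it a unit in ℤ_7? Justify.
x ∈ ℤ_7 but not a unit; v_7(x) = 1 > 0

ℤ_7 = {x ∈ ℚ_7 : v_7(x) ≥ 0} and ℤ_7^× = {x ∈ ℤ_7 : v_7(x) = 0}. Here v_7(112/19) = v_7(num) − v_7(den) = 1; compare against these criteria.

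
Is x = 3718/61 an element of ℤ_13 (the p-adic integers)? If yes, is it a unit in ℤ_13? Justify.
x ∈ ℤ_13 but not a unit; v_13(x) = 2 > 0

ℤ_13 = {x ∈ ℚ_13 : v_13(x) ≥ 0} and ℤ_13^× = {x ∈ ℤ_13 : v_13(x) = 0}. Here v_13(3718/61) = v_13(num) − v_13(den) = 2; compare against these criteria.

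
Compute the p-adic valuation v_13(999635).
v_13(999635) = 4

v_13(n) is the largest exponent k such that 13^k divides n. Factor out: 999635 = 13^4 · 35. (Sign doesn't affect v_p.) So v_13(999635) = 4.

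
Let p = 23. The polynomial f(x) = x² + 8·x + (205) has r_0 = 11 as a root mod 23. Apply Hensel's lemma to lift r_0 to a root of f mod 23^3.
r_2 = 5393 (mod 12167)

Hensel: r_{i+1} = r_i − f(r_i)·(f′(r_i))^{-1} mod 23^{i+2}, f′(x) = 2x + 8. Iterate:
  r_0 = 11 (mod 23)
  r_1 = 103 (mod 529)
  r_2 = 5393 (mod 12167)
Final: r = 5393 satisfies f(r) ≡ 0 mod 23^3.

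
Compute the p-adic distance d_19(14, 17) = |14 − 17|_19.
d_19(14, 17) = 1

Step 1 — x − y = 14 − 17 = -3. Step 2 — v_19(-3) = 0 (factor: -3 = −(19^0 · 3); the sign does not affect v_p). Step 3 — |x − y|_19 = 19^{0} = 1.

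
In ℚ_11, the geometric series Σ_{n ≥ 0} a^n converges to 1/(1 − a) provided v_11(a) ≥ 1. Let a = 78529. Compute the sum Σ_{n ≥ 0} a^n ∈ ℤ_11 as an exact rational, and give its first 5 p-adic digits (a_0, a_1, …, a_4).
Σ a^n = 1/(1 − a) = -1/78528;  first 5 digits = (1, 0, 0, 4, 5)

v_11(a) = 3 ≥ 1, so the series converges in ℤ_11 to 1/(1 − a) = 1/(1 − 78529) = -1/78528. Expand this rational in ℤ_11: compute digits iteratively via d_i = x_i mod 11, x_{i+1} = (x_i − d_i)/11. The first 5 digits are (1, 0, 0, 4, 5).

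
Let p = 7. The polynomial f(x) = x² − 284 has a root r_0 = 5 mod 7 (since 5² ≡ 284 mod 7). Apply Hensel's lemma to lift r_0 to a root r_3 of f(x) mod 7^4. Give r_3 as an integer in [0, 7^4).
r_3 = 1496 (mod 2401)

Hensel's recurrence: r_{i+1} = r_i − f(r_i)·(f′(r_i))^{-1} mod 7^{i+2}, with f′(x) = 2x. Iterate:
  r_0 = 5 (mod 7)
  r_1 = 26 (mod 49)
  r_2 = 124 (mod 343)
  r_3 = 1496 (mod 2401)
Final: r_3 = 1496, and one checks f(r_3) ≡ 0 mod 7^4.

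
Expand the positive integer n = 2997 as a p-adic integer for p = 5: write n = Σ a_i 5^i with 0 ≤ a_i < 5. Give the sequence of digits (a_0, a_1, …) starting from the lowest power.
(a_0, a_1, …) = (2, 4, 4, 3, 4)

Repeated division by 5 gives the digits low-to-high: 2997 = 2 + 4·5^1 + 4·5^2 + 3·5^3 + 4·5^4. Digit sequence: (2, 4, 4, 3, 4).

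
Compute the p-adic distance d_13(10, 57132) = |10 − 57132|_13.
d_13(10, 57132) = 1/28561

Step 1 — x − y = 10 − 57132 = -57122. Step 2 — v_13(-57122) = 4 (factor: -57122 = −(13^4 · 2); the sign does not affect v_p). Step 3 — |x − y|_13 = 13^{-4} = 1/28561.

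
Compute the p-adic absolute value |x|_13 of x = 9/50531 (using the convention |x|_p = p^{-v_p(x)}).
|9/50531|_13 = 2197

Step 1 — compute v_13(x) by factoring powers of 13 out of the numerator and denominator: v_13(9/50531) = -3. Step 2 — apply |x|_p = p^{-v_p(x)} = 13^{3} = 2197.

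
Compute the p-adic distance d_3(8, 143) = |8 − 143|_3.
d_3(8, 143) = 1/27

Step 1 — x − y = 8 − 143 = -135. Step 2 — v_3(-135) = 3 (factor: -135 = −(3^3 · 5); the sign does not affect v_p). Step 3 — |x − y|_3 = 3^{-3} = 1/27.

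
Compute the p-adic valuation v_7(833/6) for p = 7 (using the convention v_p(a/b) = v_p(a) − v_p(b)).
v_7(833/6) = 2

Factor powers of 7 from the numerator and denominator of the reduced fraction: 833 = 7^2 · 17 and 6 = 7^0 · 6. Apply v_p(a/b) = v_p(a) − v_p(b): v_7(833/6) = 2 − 0 = 2.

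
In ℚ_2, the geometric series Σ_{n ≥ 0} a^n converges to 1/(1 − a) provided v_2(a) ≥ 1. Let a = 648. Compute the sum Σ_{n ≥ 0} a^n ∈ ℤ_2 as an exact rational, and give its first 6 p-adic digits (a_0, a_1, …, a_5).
Σ a^n = 1/(1 − a) = -1/647;  first 6 digits = (1, 0, 0, 1, 0, 0)

v_2(a) = 3 ≥ 1, so the series converges in ℤ_2 to 1/(1 − a) = 1/(1 − 648) = -1/647. Expand this rational in ℤ_2: compute digits iteratively via d_i = x_i mod 2, x_{i+1} = (x_i − d_i)/2. The first 6 digits are (1, 0, 0, 1, 0, 0).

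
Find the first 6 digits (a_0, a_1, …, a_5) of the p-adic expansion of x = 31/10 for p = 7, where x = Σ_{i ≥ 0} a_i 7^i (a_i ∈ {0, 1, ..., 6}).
(a_0, …, a_5) = (1, 1, 2, 6, 4, 0)

v_7(31/10) = 0 (numerator and denominator both coprime to 7), so x ∈ ℤ_7^×. Compute digits iteratively via a_i = x_i mod 7, x_{i+1} = (x_i − a_i)/7, with x_0 = x:
  x_0 = 31/10;  a_0 = 1;  x_1 = (x_0 − 1)/7 = 3/10
  x_1 = 3/10;  a_1 = 1;  x_2 = (x_1 − 1)/7 = -1/10
  x_2 = -1/10;  a_2 = 2;  x_3 = (x_2 − 2)/7 = -3/10
  x_3 = -3/10;  a_3 = 6;  x_4 = (x_3 − 6)/7 = -9/10
  x_4 = -9/10;  a_4 = 4;  x_5 = (x_4 − 4)/7 = -7/10
  x_5 = -7/10;  a_5 = 0;  x_6 = (x_5 − 0)/7 = -1/10
Digits: (1, 1, 2, 6, 4, 0).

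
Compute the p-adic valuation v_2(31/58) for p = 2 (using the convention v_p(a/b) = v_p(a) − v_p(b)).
v_2(31/58) = -1

Factor powers of 2 from the numerator and denominator of the reduced fraction: 31 = 2^0 · 31 and 58 = 2^1 · 29. Apply v_p(a/b) = v_p(a) − v_p(b): v_2(31/58) = 0 − 1 = -1.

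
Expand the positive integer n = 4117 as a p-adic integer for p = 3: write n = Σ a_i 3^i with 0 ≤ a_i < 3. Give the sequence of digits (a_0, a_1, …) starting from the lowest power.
(a_0, a_1, …) = (1, 1, 1, 2, 2, 1, 2, 1)

Repeated division by 3 gives the digits low-to-high: 4117 = 1 + 1·3^1 + 1·3^2 + 2·3^3 + 2·3^4 + 1·3^5 + 2·3^6 + 1·3^7. Digit sequence: (1, 1, 1, 2, 2, 1, 2, 1).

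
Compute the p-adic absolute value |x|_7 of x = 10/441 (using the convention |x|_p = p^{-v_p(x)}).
|10/441|_7 = 49

Step 1 — compute v_7(x) by factoring powers of 7 out of the numerator and denominator: v_7(10/441) = -2. Step 2 — apply |x|_p = p^{-v_p(x)} = 7^{2} = 49.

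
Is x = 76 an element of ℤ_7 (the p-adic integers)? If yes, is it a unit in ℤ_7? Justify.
x ∈ ℤ_7^× (unit); v_7(x) = 0

ℤ_7 = {x ∈ ℚ_7 : v_7(x) ≥ 0} and ℤ_7^× = {x ∈ ℤ_7 : v_7(x) = 0}. Here v_7(76) = v_7(num) − v_7(den) = 0; compare against these criteria.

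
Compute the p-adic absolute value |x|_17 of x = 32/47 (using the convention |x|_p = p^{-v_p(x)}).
|32/47|_17 = 1

Step 1 — compute v_17(x) by factoring powers of 17 out of the numerator and denominator: v_17(32/47) = 0. Step 2 — apply |x|_p = p^{-v_p(x)} = 17^{0} = 1.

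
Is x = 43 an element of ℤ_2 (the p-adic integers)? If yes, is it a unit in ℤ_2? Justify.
x ∈ ℤ_2^× (unit); v_2(x) = 0

ℤ_2 = {x ∈ ℚ_2 : v_2(x) ≥ 0} and ℤ_2^× = {x ∈ ℤ_2 : v_2(x) = 0}. Here v_2(43) = v_2(num) − v_2(den) = 0; compare against these criteria.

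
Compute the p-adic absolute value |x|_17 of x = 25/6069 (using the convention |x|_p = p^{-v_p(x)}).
|25/6069|_17 = 289

Step 1 — compute v_17(x) by factoring powers of 17 out of the numerator and denominator: v_17(25/6069) = -2. Step 2 — apply |x|_p = p^{-v_p(x)} = 17^{2} = 289.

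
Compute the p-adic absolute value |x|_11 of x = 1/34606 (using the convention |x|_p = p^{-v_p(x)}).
|1/34606|_11 = 1331

Step 1 — compute v_11(x) by factoring powers of 11 out of the numerator and denominator: v_11(1/34606) = -3. Step 2 — apply |x|_p = p^{-v_p(x)} = 11^{3} = 1331.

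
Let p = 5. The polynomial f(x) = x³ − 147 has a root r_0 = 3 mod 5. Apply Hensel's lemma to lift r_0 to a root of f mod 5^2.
r_1 = 13 (mod 25)

Hensel: r_{i+1} = r_i − f(r_i)/f′(r_i) mod 5^{i+2}, where f′(x) = 3x². Iterate:
  r_0 = 3 (mod 5)
  r_1 = 13 (mod 25)
Final: r = 13 with f(r) ≡ 0 mod 5^2.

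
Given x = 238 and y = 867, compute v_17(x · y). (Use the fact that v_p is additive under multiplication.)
v_17(206346) = 3

v_p(x) = 1 (factor: 238 = 17^1 · 14); v_p(y) = 2 (factor: 867 = 17^2 · 3). Additivity: v_p(xy) = v_p(x) + v_p(y) = 1 + 2 = 3. (Direct check: xy = 206346 = 17^3 · (42).)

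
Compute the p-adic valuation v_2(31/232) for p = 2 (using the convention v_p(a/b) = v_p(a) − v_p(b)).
v_2(31/232) = -3

Factor powers of 2 from the numerator and denominator of the reduced fraction: 31 = 2^0 · 31 and 232 = 2^3 · 29. Apply v_p(a/b) = v_p(a) − v_p(b): v_2(31/232) = 0 − 3 = -3.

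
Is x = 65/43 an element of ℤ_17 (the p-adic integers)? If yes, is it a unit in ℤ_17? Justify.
x ∈ ℤ_17^× (unit); v_17(x) = 0

ℤ_17 = {x ∈ ℚ_17 : v_17(x) ≥ 0} and ℤ_17^× = {x ∈ ℤ_17 : v_17(x) = 0}. Here v_17(65/43) = v_17(num) − v_17(den) = 0; compare against these criteria.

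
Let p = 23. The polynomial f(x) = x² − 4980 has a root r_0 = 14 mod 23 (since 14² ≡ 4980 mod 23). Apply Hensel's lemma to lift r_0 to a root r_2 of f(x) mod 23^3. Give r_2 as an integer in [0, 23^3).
r_2 = 10387 (mod 12167)

Hensel's recurrence: r_{i+1} = r_i − f(r_i)·(f′(r_i))^{-1} mod 23^{i+2}, with f′(x) = 2x. Iterate:
  r_0 = 14 (mod 23)
  r_1 = 336 (mod 529)
  r_2 = 10387 (mod 12167)
Final: r_2 = 10387, and one checks f(r_2) ≡ 0 mod 23^3.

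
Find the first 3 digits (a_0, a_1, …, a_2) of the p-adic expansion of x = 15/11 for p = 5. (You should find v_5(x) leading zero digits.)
(a_0, …, a_2) = (0, 3, 4)

v_5(15/11) = 1, so a_0 = ... = a_0 = 0. Factor out: x = 5^1 · u with u = 3/11 a unit in ℤ_5. Expand u iteratively via a_{v+i} = u_i mod 5, u_{i+1} = (u_i − a_{v+i})/5:
  u_0 = 3/11;  a_1 = 3;  u_1 = (u_0 − 3)/5 = -6/11
  u_1 = -6/11;  a_2 = 4;  u_2 = (u_1 − 4)/5 = -10/11
Digits: (0, 3, 4).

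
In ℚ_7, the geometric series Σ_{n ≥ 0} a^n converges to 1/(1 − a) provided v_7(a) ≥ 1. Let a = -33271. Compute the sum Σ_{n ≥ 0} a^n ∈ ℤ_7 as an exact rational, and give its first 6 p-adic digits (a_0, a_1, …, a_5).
Σ a^n = 1/(1 − a) = 1/33272;  first 6 digits = (1, 0, 0, 1, 0, 5)

v_7(a) = 3 ≥ 1, so the series converges in ℤ_7 to 1/(1 − a) = 1/(1 − (-33271)) = 1/33272. Expand this rational in ℤ_7: compute digits iteratively via d_i = x_i mod 7, x_{i+1} = (x_i − d_i)/7. The first 6 digits are (1, 0, 0, 1, 0, 5).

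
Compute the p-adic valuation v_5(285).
v_5(285) = 1

v_5(n) is the largest exponent k such that 5^k divides n. Factor out: 285 = 5^1 · 57. (Sign doesn't affect v_p.) So v_5(285) = 1.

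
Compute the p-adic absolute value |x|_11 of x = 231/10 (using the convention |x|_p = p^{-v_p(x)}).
|231/10|_11 = 1/11

Step 1 — compute v_11(x) by factoring powers of 11 out of the numerator and denominator: v_11(231/10) = 1. Step 2 — apply |x|_p = p^{-v_p(x)} = 11^{-1} = 1/11.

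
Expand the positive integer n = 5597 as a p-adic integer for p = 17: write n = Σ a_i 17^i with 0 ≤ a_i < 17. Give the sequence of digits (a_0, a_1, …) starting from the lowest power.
(a_0, a_1, …) = (4, 6, 2, 1)

Repeated division by 17 gives the digits low-to-high: 5597 = 4 + 6·17^1 + 2·17^2 + 1·17^3. Digit sequence: (4, 6, 2, 1).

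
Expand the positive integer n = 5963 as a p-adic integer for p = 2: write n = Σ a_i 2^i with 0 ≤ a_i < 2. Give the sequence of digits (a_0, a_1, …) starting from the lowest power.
(a_0, a_1, …) = (1, 1, 0, 1, 0, 0, 1, 0, 1, 1, 1, 0, 1)

Repeated division by 2 gives the digits low-to-high: 5963 = 1 + 1·2^1 + 1·2^3 + 1·2^6 + 1·2^8 + 1·2^9 + 1·2^10 + 1·2^12. Digit sequence: (1, 1, 0, 1, 0, 0, 1, 0, 1, 1, 1, 0, 1).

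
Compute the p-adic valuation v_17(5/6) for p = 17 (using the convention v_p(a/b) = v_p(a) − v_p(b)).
v_17(5/6) = 0

Factor powers of 17 from the numerator and denominator of the reduced fraction: 5 = 17^0 · 5 and 6 = 17^0 · 6. Apply v_p(a/b) = v_p(a) − v_p(b): v_17(5/6) = 0 − 0 = 0.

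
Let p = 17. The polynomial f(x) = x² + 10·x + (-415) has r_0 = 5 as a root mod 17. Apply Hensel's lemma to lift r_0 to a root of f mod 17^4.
r_3 = 57244 (mod 83521)

Hensel: r_{i+1} = r_i − f(r_i)·(f′(r_i))^{-1} mod 17^{i+2}, f′(x) = 2x + 10. Iterate:
  r_0 = 5 (mod 17)
  r_1 = 22 (mod 289)
  r_2 = 3201 (mod 4913)
  r_3 = 57244 (mod 83521)
Final: r = 57244 satisfies f(r) ≡ 0 mod 17^4.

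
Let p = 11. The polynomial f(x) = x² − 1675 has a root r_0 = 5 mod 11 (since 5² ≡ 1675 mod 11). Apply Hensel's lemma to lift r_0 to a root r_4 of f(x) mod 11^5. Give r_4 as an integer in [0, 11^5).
r_4 = 145854 (mod 161051)

Hensel's recurrence: r_{i+1} = r_i − f(r_i)·(f′(r_i))^{-1} mod 11^{i+2}, with f′(x) = 2x. Iterate:
  r_0 = 5 (mod 11)
  r_1 = 49 (mod 121)
  r_2 = 775 (mod 1331)
  r_3 = 14085 (mod 14641)
  r_4 = 145854 (mod 161051)
Final: r_4 = 145854, and one checks f(r_4) ≡ 0 mod 11^5.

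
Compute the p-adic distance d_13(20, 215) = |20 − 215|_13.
d_13(20, 215) = 1/13

Step 1 — x − y = 20 − 215 = -195. Step 2 — v_13(-195) = 1 (factor: -195 = −(13^1 · 15); the sign does not affect v_p). Step 3 — |x − y|_13 = 13^{-1} = 1/13.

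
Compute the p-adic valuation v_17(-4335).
v_17(-4335) = 2

v_17(n) is the largest exponent k such that 17^k divides n. Factor out: -4335 = -17^2 · 15. (Sign doesn't affect v_p.) So v_17(-4335) = 2.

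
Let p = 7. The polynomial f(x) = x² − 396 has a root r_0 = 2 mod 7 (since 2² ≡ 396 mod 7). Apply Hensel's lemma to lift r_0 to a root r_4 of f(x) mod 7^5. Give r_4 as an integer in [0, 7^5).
r_4 = 14506 (mod 16807)

Hensel's recurrence: r_{i+1} = r_i − f(r_i)·(f′(r_i))^{-1} mod 7^{i+2}, with f′(x) = 2x. Iterate:
  r_0 = 2 (mod 7)
  r_1 = 2 (mod 49)
  r_2 = 100 (mod 343)
  r_3 = 100 (mod 2401)
  r_4 = 14506 (mod 16807)
Final: r_4 = 14506, and one checks f(r_4) ≡ 0 mod 7^5.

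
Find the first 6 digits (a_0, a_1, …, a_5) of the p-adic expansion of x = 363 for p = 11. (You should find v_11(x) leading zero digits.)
(a_0, …, a_5) = (0, 0, 3, 0, 0, 0)

v_11(363) = 2, so a_0 = ... = a_1 = 0. Factor out: x = 11^2 · u with u = 3 a unit in ℤ_11. Expand u iteratively via a_{v+i} = u_i mod 11, u_{i+1} = (u_i − a_{v+i})/11:
  u_0 = 3;  a_2 = 3;  u_1 = (u_0 − 3)/11 = 0
  u_1 = 0;  a_3 = 0;  u_2 = (u_1 − 0)/11 = 0
  u_2 = 0;  a_4 = 0;  u_3 = (u_2 − 0)/11 = 0
  u_3 = 0;  a_5 = 0;  u_4 = (u_3 − 0)/11 = 0
Digits: (0, 0, 3, 0, 0, 0).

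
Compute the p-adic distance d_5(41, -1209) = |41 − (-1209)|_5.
d_5(41, -1209) = 1/625

Step 1 — x − y = 41 − (-1209) = 1250. Step 2 — v_5(1250) = 4 (factor: 1250 = (5^4 · 2); the sign does not affect v_p). Step 3 — |x − y|_5 = 5^{-4} = 1/625.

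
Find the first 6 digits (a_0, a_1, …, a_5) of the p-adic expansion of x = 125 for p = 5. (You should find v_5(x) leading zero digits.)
(a_0, …, a_5) = (0, 0, 0, 1, 0, 0)

v_5(125) = 3, so a_0 = ... = a_2 = 0. Factor out: x = 5^3 · u with u = 1 a unit in ℤ_5. Expand u iteratively via a_{v+i} = u_i mod 5, u_{i+1} = (u_i − a_{v+i})/5:
  u_0 = 1;  a_3 = 1;  u_1 = (u_0 − 1)/5 = 0
  u_1 = 0;  a_4 = 0;  u_2 = (u_1 − 0)/5 = 0
  u_2 = 0;  a_5 = 0;  u_3 = (u_2 − 0)/5 = 0
Digits: (0, 0, 0, 1, 0, 0).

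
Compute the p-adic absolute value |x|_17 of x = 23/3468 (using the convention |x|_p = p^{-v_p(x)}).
|23/3468|_17 = 289

Step 1 — compute v_17(x) by factoring powers of 17 out of the numerator and denominator: v_17(23/3468) = -2. Step 2 — apply |x|_p = p^{-v_p(x)} = 17^{2} = 289.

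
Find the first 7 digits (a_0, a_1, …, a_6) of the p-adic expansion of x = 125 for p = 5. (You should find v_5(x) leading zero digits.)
(a_0, …, a_6) = (0, 0, 0, 1, 0, 0, 0)

v_5(125) = 3, so a_0 = ... = a_2 = 0. Factor out: x = 5^3 · u with u = 1 a unit in ℤ_5. Expand u iteratively via a_{v+i} = u_i mod 5, u_{i+1} = (u_i − a_{v+i})/5:
  u_0 = 1;  a_3 = 1;  u_1 = (u_0 − 1)/5 = 0
  u_1 = 0;  a_4 = 0;  u_2 = (u_1 − 0)/5 = 0
  u_2 = 0;  a_5 = 0;  u_3 = (u_2 − 0)/5 = 0
  u_3 = 0;  a_6 = 0;  u_4 = (u_3 − 0)/5 = 0
Digits: (0, 0, 0, 1, 0, 0, 0).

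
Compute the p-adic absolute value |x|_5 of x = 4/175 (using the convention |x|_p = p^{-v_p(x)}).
|4/175|_5 = 25

Step 1 — compute v_5(x) by factoring powers of 5 out of the numerator and denominator: v_5(4/175) = -2. Step 2 — apply |x|_p = p^{-v_p(x)} = 5^{2} = 25.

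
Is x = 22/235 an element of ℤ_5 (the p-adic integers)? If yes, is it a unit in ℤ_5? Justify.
x ∉ ℤ_5 (v_5(x) = -1 < 0)

ℤ_5 = {x ∈ ℚ_5 : v_5(x) ≥ 0} and ℤ_5^× = {x ∈ ℤ_5 : v_5(x) = 0}. Here v_5(22/235) = v_5(num) − v_5(den) = -1; compare against these criteria.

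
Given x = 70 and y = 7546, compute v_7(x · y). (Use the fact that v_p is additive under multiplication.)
v_7(528220) = 4

v_p(x) = 1 (factor: 70 = 7^1 · 10); v_p(y) = 3 (factor: 7546 = 7^3 · 22). Additivity: v_p(xy) = v_p(x) + v_p(y) = 1 + 3 = 4. (Direct check: xy = 528220 = 7^4 · (220).)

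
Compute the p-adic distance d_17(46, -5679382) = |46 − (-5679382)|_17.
d_17(46, -5679382) = 1/1419857

Step 1 — x − y = 46 − (-5679382) = 5679428. Step 2 — v_17(5679428) = 5 (factor: 5679428 = (17^5 · 4); the sign does not affect v_p). Step 3 — |x − y|_17 = 17^{-5} = 1/1419857.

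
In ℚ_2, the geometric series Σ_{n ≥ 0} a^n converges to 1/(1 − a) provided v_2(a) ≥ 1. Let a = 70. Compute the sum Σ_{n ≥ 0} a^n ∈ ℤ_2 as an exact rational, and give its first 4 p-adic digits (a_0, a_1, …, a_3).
Σ a^n = 1/(1 − a) = -1/69;  first 4 digits = (1, 1, 0, 0)

v_2(a) = 1 ≥ 1, so the series converges in ℤ_2 to 1/(1 − a) = 1/(1 − 70) = -1/69. Expand this rational in ℤ_2: compute digits iteratively via d_i = x_i mod 2, x_{i+1} = (x_i − d_i)/2. The first 4 digits are (1, 1, 0, 0).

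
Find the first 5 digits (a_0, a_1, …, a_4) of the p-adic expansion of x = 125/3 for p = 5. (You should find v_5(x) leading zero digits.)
(a_0, …, a_4) = (0, 0, 0, 2, 3)

v_5(125/3) = 3, so a_0 = ... = a_2 = 0. Factor out: x = 5^3 · u with u = 1/3 a unit in ℤ_5. Expand u iteratively via a_{v+i} = u_i mod 5, u_{i+1} = (u_i − a_{v+i})/5:
  u_0 = 1/3;  a_3 = 2;  u_1 = (u_0 − 2)/5 = -1/3
  u_1 = -1/3;  a_4 = 3;  u_2 = (u_1 − 3)/5 = -2/3
Digits: (0, 0, 0, 2, 3).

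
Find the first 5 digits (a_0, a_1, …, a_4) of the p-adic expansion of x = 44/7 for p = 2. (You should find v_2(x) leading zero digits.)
(a_0, …, a_4) = (0, 0, 1, 0, 1)

v_2(44/7) = 2, so a_0 = ... = a_1 = 0. Factor out: x = 2^2 · u with u = 11/7 a unit in ℤ_2. Expand u iteratively via a_{v+i} = u_i mod 2, u_{i+1} = (u_i − a_{v+i})/2:
  u_0 = 11/7;  a_2 = 1;  u_1 = (u_0 − 1)/2 = 2/7
  u_1 = 2/7;  a_3 = 0;  u_2 = (u_1 − 0)/2 = 1/7
  u_2 = 1/7;  a_4 = 1;  u_3 = (u_2 − 1)/2 = -3/7
Digits: (0, 0, 1, 0, 1).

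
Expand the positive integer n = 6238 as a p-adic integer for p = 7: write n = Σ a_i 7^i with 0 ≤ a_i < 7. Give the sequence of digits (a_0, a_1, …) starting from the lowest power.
(a_0, a_1, …) = (1, 2, 1, 4, 2)

Repeated division by 7 gives the digits low-to-high: 6238 = 1 + 2·7^1 + 1·7^2 + 4·7^3 + 2·7^4. Digit sequence: (1, 2, 1, 4, 2).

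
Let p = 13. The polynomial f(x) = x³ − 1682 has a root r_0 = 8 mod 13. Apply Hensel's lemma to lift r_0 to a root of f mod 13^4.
r_3 = 6885 (mod 28561)

Hensel: r_{i+1} = r_i − f(r_i)/f′(r_i) mod 13^{i+2}, where f′(x) = 3x². Iterate:
  r_0 = 8 (mod 13)
  r_1 = 125 (mod 169)
  r_2 = 294 (mod 2197)
  r_3 = 6885 (mod 28561)
Final: r = 6885 with f(r) ≡ 0 mod 13^4.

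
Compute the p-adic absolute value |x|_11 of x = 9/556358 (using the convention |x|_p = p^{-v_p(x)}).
|9/556358|_11 = 14641

Step 1 — compute v_11(x) by factoring powers of 11 out of the numerator and denominator: v_11(9/556358) = -4. Step 2 — apply |x|_p = p^{-v_p(x)} = 11^{4} = 14641.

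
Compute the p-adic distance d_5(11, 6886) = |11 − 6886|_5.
d_5(11, 6886) = 1/625

Step 1 — x − y = 11 − 6886 = -6875. Step 2 — v_5(-6875) = 4 (factor: -6875 = −(5^4 · 11); the sign does not affect v_p). Step 3 — |x − y|_5 = 5^{-4} = 1/625.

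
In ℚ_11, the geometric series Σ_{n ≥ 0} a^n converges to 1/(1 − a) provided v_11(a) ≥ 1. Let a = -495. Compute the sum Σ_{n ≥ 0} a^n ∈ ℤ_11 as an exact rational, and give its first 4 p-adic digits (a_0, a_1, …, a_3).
Σ a^n = 1/(1 − a) = 1/496;  first 4 digits = (1, 10, 7, 6)

v_11(a) = 1 ≥ 1, so the series converges in ℤ_11 to 1/(1 − a) = 1/(1 − (-495)) = 1/496. Expand this rational in ℤ_11: compute digits iteratively via d_i = x_i mod 11, x_{i+1} = (x_i − d_i)/11. The first 4 digits are (1, 10, 7, 6).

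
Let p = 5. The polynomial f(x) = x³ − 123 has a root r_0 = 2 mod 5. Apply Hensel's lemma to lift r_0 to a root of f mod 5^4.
r_3 = 72 (mod 625)

Hensel: r_{i+1} = r_i − f(r_i)/f′(r_i) mod 5^{i+2}, where f′(x) = 3x². Iterate:
  r_0 = 2 (mod 5)
  r_1 = 22 (mod 25)
  r_2 = 72 (mod 125)
  r_3 = 72 (mod 625)
Final: r = 72 with f(r) ≡ 0 mod 5^4.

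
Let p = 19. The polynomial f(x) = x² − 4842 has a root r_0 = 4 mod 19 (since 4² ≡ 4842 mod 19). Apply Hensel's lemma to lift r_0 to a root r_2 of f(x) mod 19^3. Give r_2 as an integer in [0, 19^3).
r_2 = 6293 (mod 6859)

Hensel's recurrence: r_{i+1} = r_i − f(r_i)·(f′(r_i))^{-1} mod 19^{i+2}, with f′(x) = 2x. Iterate:
  r_0 = 4 (mod 19)
  r_1 = 156 (mod 361)
  r_2 = 6293 (mod 6859)
Final: r_2 = 6293, and one checks f(r_2) ≡ 0 mod 19^3.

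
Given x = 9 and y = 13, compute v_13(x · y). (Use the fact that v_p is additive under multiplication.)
v_13(117) = 1

v_p(x) = 0 (factor: 9 = 13^0 · 9); v_p(y) = 1 (factor: 13 = 13^1 · 1). Additivity: v_p(xy) = v_p(x) + v_p(y) = 0 + 1 = 1. (Direct check: xy = 117 = 13^1 · (9).)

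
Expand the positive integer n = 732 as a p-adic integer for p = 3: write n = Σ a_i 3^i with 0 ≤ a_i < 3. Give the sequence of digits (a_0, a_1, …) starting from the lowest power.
(a_0, a_1, …) = (0, 1, 0, 0, 0, 0, 1)

Repeated division by 3 gives the digits low-to-high: 732 = 1·3^1 + 1·3^6. Digit sequence: (0, 1, 0, 0, 0, 0, 1).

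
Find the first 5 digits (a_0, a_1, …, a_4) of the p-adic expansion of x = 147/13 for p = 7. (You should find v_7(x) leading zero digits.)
(a_0, …, a_4) = (0, 0, 4, 0, 1)

v_7(147/13) = 2, so a_0 = ... = a_1 = 0. Factor out: x = 7^2 · u with u = 3/13 a unit in ℤ_7. Expand u iteratively via a_{v+i} = u_i mod 7, u_{i+1} = (u_i − a_{v+i})/7:
  u_0 = 3/13;  a_2 = 4;  u_1 = (u_0 − 4)/7 = -7/13
  u_1 = -7/13;  a_3 = 0;  u_2 = (u_1 − 0)/7 = -1/13
  u_2 = -1/13;  a_4 = 1;  u_3 = (u_2 − 1)/7 = -2/13
Digits: (0, 0, 4, 0, 1).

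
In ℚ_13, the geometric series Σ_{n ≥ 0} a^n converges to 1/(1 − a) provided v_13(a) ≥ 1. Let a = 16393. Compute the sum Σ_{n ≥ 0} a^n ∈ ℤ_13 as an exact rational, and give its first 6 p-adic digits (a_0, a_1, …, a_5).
Σ a^n = 1/(1 − a) = -1/16392;  first 6 digits = (1, 0, 6, 7, 10, 8)

v_13(a) = 2 ≥ 1, so the series converges in ℤ_13 to 1/(1 − a) = 1/(1 − 16393) = -1/16392. Expand this rational in ℤ_13: compute digits iteratively via d_i = x_i mod 13, x_{i+1} = (x_i − d_i)/13. The first 6 digits are (1, 0, 6, 7, 10, 8).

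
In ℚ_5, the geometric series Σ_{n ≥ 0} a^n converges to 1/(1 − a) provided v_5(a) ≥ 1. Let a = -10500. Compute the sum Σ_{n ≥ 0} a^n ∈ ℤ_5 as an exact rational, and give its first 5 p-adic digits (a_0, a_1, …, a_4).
Σ a^n = 1/(1 − a) = 1/10501;  first 5 digits = (1, 0, 0, 1, 3)

v_5(a) = 3 ≥ 1, so the series converges in ℤ_5 to 1/(1 − a) = 1/(1 − (-10500)) = 1/10501. Expand this rational in ℤ_5: compute digits iteratively via d_i = x_i mod 5, x_{i+1} = (x_i − d_i)/5. The first 5 digits are (1, 0, 0, 1, 3).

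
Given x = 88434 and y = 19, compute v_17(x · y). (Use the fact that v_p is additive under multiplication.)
v_17(1680246) = 3

v_p(x) = 3 (factor: 88434 = 17^3 · 18); v_p(y) = 0 (factor: 19 = 17^0 · 19). Additivity: v_p(xy) = v_p(x) + v_p(y) = 3 + 0 = 3. (Direct check: xy = 1680246 = 17^3 · (342).)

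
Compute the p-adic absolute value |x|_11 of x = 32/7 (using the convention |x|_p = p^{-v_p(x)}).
|32/7|_11 = 1

Step 1 — compute v_11(x) by factoring powers of 11 out of the numerator and denominator: v_11(32/7) = 0. Step 2 — apply |x|_p = p^{-v_p(x)} = 11^{0} = 1.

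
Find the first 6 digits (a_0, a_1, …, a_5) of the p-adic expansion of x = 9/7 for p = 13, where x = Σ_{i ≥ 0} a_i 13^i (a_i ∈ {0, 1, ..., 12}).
(a_0, …, a_5) = (5, 9, 3, 9, 3, 9)

v_13(9/7) = 0 (numerator and denominator both coprime to 13), so x ∈ ℤ_13^×. Compute digits iteratively via a_i = x_i mod 13, x_{i+1} = (x_i − a_i)/13, with x_0 = x:
  x_0 = 9/7;  a_0 = 5;  x_1 = (x_0 − 5)/13 = -2/7
  x_1 = -2/7;  a_1 = 9;  x_2 = (x_1 − 9)/13 = -5/7
  x_2 = -5/7;  a_2 = 3;  x_3 = (x_2 − 3)/13 = -2/7
  x_3 = -2/7;  a_3 = 9;  x_4 = (x_3 − 9)/13 = -5/7
  x_4 = -5/7;  a_4 = 3;  x_5 = (x_4 − 3)/13 = -2/7
  x_5 = -2/7;  a_5 = 9;  x_6 = (x_5 − 9)/13 = -5/7
Digits: (5, 9, 3, 9, 3, 9).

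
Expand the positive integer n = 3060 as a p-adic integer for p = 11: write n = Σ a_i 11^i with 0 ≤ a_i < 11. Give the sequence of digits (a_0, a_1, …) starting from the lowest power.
(a_0, a_1, …) = (2, 3, 3, 2)

Repeated division by 11 gives the digits low-to-high: 3060 = 2 + 3·11^1 + 3·11^2 + 2·11^3. Digit sequence: (2, 3, 3, 2).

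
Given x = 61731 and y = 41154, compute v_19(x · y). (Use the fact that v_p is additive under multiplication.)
v_19(2540477574) = 6

v_p(x) = 3 (factor: 61731 = 19^3 · 9); v_p(y) = 3 (factor: 41154 = 19^3 · 6). Additivity: v_p(xy) = v_p(x) + v_p(y) = 3 + 3 = 6. (Direct check: xy = 2540477574 = 19^6 · (54).)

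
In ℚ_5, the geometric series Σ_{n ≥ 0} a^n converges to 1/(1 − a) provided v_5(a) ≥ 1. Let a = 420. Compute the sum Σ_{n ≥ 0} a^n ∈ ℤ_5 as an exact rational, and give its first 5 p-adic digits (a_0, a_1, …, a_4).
Σ a^n = 1/(1 − a) = -1/419;  first 5 digits = (1, 4, 2, 3, 4)

v_5(a) = 1 ≥ 1, so the series converges in ℤ_5 to 1/(1 − a) = 1/(1 − 420) = -1/419. Expand this rational in ℤ_5: compute digits iteratively via d_i = x_i mod 5, x_{i+1} = (x_i − d_i)/5. The first 5 digits are (1, 4, 2, 3, 4).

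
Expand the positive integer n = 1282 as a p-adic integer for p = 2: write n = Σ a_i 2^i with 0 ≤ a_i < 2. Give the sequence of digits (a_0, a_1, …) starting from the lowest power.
(a_0, a_1, …) = (0, 1, 0, 0, 0, 0, 0, 0, 1, 0, 1)

Repeated division by 2 gives the digits low-to-high: 1282 = 1·2^1 + 1·2^8 + 1·2^10. Digit sequence: (0, 1, 0, 0, 0, 0, 0, 0, 1, 0, 1).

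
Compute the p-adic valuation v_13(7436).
v_13(7436) = 2

v_13(n) is the largest exponent k such that 13^k divides n. Factor out: 7436 = 13^2 · 44. (Sign doesn't affect v_p.) So v_13(7436) = 2.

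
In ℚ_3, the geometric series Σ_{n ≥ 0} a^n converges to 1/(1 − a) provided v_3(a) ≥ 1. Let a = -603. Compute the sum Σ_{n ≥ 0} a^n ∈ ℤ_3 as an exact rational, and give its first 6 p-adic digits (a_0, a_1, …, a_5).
Σ a^n = 1/(1 − a) = 1/604;  first 6 digits = (1, 0, 2, 1, 2, 2)

v_3(a) = 2 ≥ 1, so the series converges in ℤ_3 to 1/(1 − a) = 1/(1 − (-603)) = 1/604. Expand this rational in ℤ_3: compute digits iteratively via d_i = x_i mod 3, x_{i+1} = (x_i − d_i)/3. The first 6 digits are (1, 0, 2, 1, 2, 2).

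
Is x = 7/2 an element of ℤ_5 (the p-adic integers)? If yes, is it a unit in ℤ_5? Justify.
x ∈ ℤ_5^× (unit); v_5(x) = 0

ℤ_5 = {x ∈ ℚ_5 : v_5(x) ≥ 0} and ℤ_5^× = {x ∈ ℤ_5 : v_5(x) = 0}. Here v_5(7/2) = v_5(num) − v_5(den) = 0; compare against these criteria.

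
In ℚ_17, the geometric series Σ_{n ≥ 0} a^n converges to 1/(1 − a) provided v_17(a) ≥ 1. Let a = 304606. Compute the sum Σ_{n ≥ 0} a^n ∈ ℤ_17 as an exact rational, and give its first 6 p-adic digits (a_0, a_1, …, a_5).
Σ a^n = 1/(1 − a) = -1/304605;  first 6 digits = (1, 0, 0, 11, 3, 0)

v_17(a) = 3 ≥ 1, so the series converges in ℤ_17 to 1/(1 − a) = 1/(1 − 304606) = -1/304605. Expand this rational in ℤ_17: compute digits iteratively via d_i = x_i mod 17, x_{i+1} = (x_i − d_i)/17. The first 6 digits are (1, 0, 0, 11, 3, 0).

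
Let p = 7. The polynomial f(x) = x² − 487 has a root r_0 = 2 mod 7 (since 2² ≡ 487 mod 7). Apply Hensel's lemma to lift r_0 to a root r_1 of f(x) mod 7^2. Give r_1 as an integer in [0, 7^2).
r_1 = 37 (mod 49)

Hensel's recurrence: r_{i+1} = r_i − f(r_i)·(f′(r_i))^{-1} mod 7^{i+2}, with f′(x) = 2x. Iterate:
  r_0 = 2 (mod 7)
  r_1 = 37 (mod 49)
Final: r_1 = 37, and one checks f(r_1) ≡ 0 mod 7^2.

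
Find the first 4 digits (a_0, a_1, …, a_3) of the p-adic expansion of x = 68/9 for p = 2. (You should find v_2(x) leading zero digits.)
(a_0, …, a_3) = (0, 0, 1, 0)

v_2(68/9) = 2, so a_0 = ... = a_1 = 0. Factor out: x = 2^2 · u with u = 17/9 a unit in ℤ_2. Expand u iteratively via a_{v+i} = u_i mod 2, u_{i+1} = (u_i − a_{v+i})/2:
  u_0 = 17/9;  a_2 = 1;  u_1 = (u_0 − 1)/2 = 4/9
  u_1 = 4/9;  a_3 = 0;  u_2 = (u_1 − 0)/2 = 2/9
Digits: (0, 0, 1, 0).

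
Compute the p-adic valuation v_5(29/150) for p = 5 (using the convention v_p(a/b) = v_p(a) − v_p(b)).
v_5(29/150) = -2

Factor powers of 5 from the numerator and denominator of the reduced fraction: 29 = 5^0 · 29 and 150 = 5^2 · 6. Apply v_p(a/b) = v_p(a) − v_p(b): v_5(29/150) = 0 − 2 = -2.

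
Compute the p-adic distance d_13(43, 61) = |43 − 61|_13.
d_13(43, 61) = 1

Step 1 — x − y = 43 − 61 = -18. Step 2 — v_13(-18) = 0 (factor: -18 = −(13^0 · 18); the sign does not affect v_p). Step 3 — |x − y|_13 = 13^{0} = 1.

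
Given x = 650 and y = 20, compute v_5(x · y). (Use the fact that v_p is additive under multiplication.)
v_5(13000) = 3

v_p(x) = 2 (factor: 650 = 5^2 · 26); v_p(y) = 1 (factor: 20 = 5^1 · 4). Additivity: v_p(xy) = v_p(x) + v_p(y) = 2 + 1 = 3. (Direct check: xy = 13000 = 5^3 · (104).)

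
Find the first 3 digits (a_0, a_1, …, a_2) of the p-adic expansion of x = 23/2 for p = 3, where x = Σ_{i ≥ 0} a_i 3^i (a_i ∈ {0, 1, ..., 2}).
(a_0, …, a_2) = (1, 2, 2)

v_3(23/2) = 0 (numerator and denominator both coprime to 3), so x ∈ ℤ_3^×. Compute digits iteratively via a_i = x_i mod 3, x_{i+1} = (x_i − a_i)/3, with x_0 = x:
  x_0 = 23/2;  a_0 = 1;  x_1 = (x_0 − 1)/3 = 7/2
  x_1 = 7/2;  a_1 = 2;  x_2 = (x_1 − 2)/3 = 1/2
  x_2 = 1/2;  a_2 = 2;  x_3 = (x_2 − 2)/3 = -1/2
Digits: (1, 2, 2).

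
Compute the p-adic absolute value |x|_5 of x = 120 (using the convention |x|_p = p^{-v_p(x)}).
|120|_5 = 1/5

Step 1 — compute v_5(x) by factoring powers of 5 out of the numerator and denominator: v_5(120) = 1. Step 2 — apply |x|_p = p^{-v_p(x)} = 5^{-1} = 1/5.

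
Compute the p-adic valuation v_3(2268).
v_3(2268) = 4

v_3(n) is the largest exponent k such that 3^k divides n. Factor out: 2268 = 3^4 · 28. (Sign doesn't affect v_p.) So v_3(2268) = 4.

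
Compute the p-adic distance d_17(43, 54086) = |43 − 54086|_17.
d_17(43, 54086) = 1/4913

Step 1 — x − y = 43 − 54086 = -54043. Step 2 — v_17(-54043) = 3 (factor: -54043 = −(17^3 · 11); the sign does not affect v_p). Step 3 — |x − y|_17 = 17^{-3} = 1/4913.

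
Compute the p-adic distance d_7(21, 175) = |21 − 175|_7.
d_7(21, 175) = 1/7

Step 1 — x − y = 21 − 175 = -154. Step 2 — v_7(-154) = 1 (factor: -154 = −(7^1 · 22); the sign does not affect v_p). Step 3 — |x − y|_7 = 7^{-1} = 1/7.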